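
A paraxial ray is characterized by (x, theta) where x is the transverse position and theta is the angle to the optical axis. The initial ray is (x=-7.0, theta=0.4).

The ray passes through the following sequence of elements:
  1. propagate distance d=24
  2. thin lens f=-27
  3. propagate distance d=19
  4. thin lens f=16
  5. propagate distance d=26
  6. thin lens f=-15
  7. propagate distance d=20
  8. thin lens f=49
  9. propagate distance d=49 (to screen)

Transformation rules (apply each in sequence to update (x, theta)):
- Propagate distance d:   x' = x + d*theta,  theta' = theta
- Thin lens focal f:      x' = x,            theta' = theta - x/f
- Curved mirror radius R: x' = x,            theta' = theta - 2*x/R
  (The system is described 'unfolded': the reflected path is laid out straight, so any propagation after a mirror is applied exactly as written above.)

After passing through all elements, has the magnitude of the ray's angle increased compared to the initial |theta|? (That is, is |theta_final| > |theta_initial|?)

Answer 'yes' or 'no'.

Answer: no

Derivation:
Initial: x=-7.0000 theta=0.4000
After 1 (propagate distance d=24): x=2.6000 theta=0.4000
After 2 (thin lens f=-27): x=2.6000 theta=67/135 (≈0.4963)
After 3 (propagate distance d=19): x=1624/135 (≈12.0296) theta=67/135 (≈0.4963)
After 4 (thin lens f=16): x=1624/135 (≈12.0296) theta=-23/90 (≈-0.2556)
After 5 (propagate distance d=26): x=727/135 (≈5.3852) theta=-23/90 (≈-0.2556)
After 6 (thin lens f=-15): x=727/135 (≈5.3852) theta=419/4050 (≈0.1035)
After 7 (propagate distance d=20): x=3019/405 (≈7.4543) theta=419/4050 (≈0.1035)
After 8 (thin lens f=49): x=3019/405 (≈7.4543) theta=-9659/198450 (≈-0.0487)
After 9 (propagate distance d=49 (to screen)): x=20531/4050 (≈5.0694) theta=-9659/198450 (≈-0.0487)
|theta_initial|=0.4000 |theta_final|=9659/198450 (≈0.0487) -> not increased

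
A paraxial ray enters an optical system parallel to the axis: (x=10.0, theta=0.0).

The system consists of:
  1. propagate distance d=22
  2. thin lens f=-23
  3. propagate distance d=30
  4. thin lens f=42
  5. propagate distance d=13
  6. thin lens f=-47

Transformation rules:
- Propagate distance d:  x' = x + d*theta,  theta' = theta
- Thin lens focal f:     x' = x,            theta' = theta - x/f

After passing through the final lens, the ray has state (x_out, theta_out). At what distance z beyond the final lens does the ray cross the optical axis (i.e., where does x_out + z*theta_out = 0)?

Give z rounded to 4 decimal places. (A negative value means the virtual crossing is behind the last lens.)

Initial: x=10.0000 theta=0.0000
After 1 (propagate distance d=22): x=10.0000 theta=0.0000
After 2 (thin lens f=-23): x=10.0000 theta=10/23 (≈0.4348)
After 3 (propagate distance d=30): x=530/23 (≈23.0435) theta=10/23 (≈0.4348)
After 4 (thin lens f=42): x=530/23 (≈23.0435) theta=-55/483 (≈-0.1139)
After 5 (propagate distance d=13): x=10415/483 (≈21.5631) theta=-55/483 (≈-0.1139)
After 6 (thin lens f=-47): x=10415/483 (≈21.5631) theta=2610/7567 (≈0.3449)
z_focus = -x_out/theta_out = -(10415/483)/(2610/7567) = -97901/1566 ≈ -62.5166
Rounded to 4 decimal places: z = -62.5166

Answer: -62.5166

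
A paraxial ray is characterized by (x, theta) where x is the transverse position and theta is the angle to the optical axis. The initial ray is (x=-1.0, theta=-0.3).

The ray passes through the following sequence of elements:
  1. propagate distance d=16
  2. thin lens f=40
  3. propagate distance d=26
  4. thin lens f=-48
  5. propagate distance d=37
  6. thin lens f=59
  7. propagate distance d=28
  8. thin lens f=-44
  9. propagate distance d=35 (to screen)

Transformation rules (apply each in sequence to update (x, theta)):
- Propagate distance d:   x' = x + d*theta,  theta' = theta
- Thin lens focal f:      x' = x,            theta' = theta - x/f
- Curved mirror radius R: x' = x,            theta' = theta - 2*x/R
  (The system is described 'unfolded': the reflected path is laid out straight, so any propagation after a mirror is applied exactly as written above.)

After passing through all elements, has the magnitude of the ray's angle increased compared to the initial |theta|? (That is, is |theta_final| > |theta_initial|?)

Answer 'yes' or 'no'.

Initial: x=-1.0000 theta=-0.3000
After 1 (propagate distance d=16): x=-5.8000 theta=-0.3000
After 2 (thin lens f=40): x=-5.8000 theta=-0.1550
After 3 (propagate distance d=26): x=-9.8300 theta=-0.1550
After 4 (thin lens f=-48): x=-9.8300 theta=-1727/4800 (≈-0.3598)
After 5 (propagate distance d=37): x=-111083/4800 (≈-23.1423) theta=-1727/4800 (≈-0.3598)
After 6 (thin lens f=59): x=-111083/4800 (≈-23.1423) theta=919/28320 (≈0.0325)
After 7 (propagate distance d=28): x=-2098859/94400 (≈-22.2337) theta=919/28320 (≈0.0325)
After 8 (thin lens f=-44): x=-2098859/94400 (≈-22.2337) theta=-5892217/12460800 (≈-0.4729)
After 9 (propagate distance d=35 (to screen)): x=-483276983/12460800 (≈-38.7838) theta=-5892217/12460800 (≈-0.4729)
|theta_initial|=0.3000 |theta_final|=5892217/12460800 (≈0.4729) -> increased

Answer: yes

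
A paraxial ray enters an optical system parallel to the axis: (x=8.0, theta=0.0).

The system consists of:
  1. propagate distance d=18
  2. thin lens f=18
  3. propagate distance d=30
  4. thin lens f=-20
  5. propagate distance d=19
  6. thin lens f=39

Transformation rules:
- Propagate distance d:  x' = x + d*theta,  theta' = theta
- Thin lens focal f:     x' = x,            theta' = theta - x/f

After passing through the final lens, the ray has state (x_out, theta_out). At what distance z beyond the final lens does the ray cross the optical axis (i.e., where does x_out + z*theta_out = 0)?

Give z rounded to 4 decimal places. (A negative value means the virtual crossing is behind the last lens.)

Answer: -82.6800

Derivation:
Initial: x=8.0000 theta=0.0000
After 1 (propagate distance d=18): x=8.0000 theta=0.0000
After 2 (thin lens f=18): x=8.0000 theta=-4/9 (≈-0.4444)
After 3 (propagate distance d=30): x=-16/3 (≈-5.3333) theta=-4/9 (≈-0.4444)
After 4 (thin lens f=-20): x=-16/3 (≈-5.3333) theta=-32/45 (≈-0.7111)
After 5 (propagate distance d=19): x=-848/45 (≈-18.8444) theta=-32/45 (≈-0.7111)
After 6 (thin lens f=39): x=-848/45 (≈-18.8444) theta=-80/351 (≈-0.2279)
z_focus = -x_out/theta_out = -(-848/45)/(-80/351) = -82.6800
Rounded to 4 decimal places: z = -82.6800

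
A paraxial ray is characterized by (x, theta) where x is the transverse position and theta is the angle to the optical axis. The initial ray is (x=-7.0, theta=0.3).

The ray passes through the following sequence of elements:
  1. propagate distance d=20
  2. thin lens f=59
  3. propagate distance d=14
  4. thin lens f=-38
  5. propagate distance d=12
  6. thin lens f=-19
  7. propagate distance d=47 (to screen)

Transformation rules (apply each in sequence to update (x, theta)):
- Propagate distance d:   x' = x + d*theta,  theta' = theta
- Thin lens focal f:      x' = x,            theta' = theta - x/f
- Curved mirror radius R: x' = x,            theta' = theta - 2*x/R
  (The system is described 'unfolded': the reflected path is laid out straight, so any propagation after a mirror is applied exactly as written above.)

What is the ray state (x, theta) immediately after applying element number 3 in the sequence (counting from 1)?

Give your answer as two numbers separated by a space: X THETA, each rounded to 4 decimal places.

Answer: 3.4373 0.3169

Derivation:
Initial: x=-7.0000 theta=0.3000
After 1 (propagate distance d=20): x=-1.0000 theta=0.3000
After 2 (thin lens f=59): x=-1.0000 theta=187/590 (≈0.3169)
After 3 (propagate distance d=14): x=1014/295 (≈3.4373) theta=187/590 (≈0.3169)
Rounded to 4 decimal places: x = 3.4373, theta = 0.3169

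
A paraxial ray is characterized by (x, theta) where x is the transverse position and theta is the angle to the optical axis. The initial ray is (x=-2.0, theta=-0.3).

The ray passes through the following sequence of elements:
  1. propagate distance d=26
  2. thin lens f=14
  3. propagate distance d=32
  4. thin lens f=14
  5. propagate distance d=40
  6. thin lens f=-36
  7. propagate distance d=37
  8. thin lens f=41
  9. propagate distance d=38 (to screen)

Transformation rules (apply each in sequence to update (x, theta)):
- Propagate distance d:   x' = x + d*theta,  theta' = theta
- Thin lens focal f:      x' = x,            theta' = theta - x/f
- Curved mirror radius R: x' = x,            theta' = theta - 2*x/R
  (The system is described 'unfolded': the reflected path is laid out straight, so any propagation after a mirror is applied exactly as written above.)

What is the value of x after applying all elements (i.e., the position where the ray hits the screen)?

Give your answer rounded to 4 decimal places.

Answer: 20.1152

Derivation:
Initial: x=-2.0000 theta=-0.3000
After 1 (propagate distance d=26): x=-9.8000 theta=-0.3000
After 2 (thin lens f=14): x=-9.8000 theta=0.4000
After 3 (propagate distance d=32): x=3.0000 theta=0.4000
After 4 (thin lens f=14): x=3.0000 theta=13/70 (≈0.1857)
After 5 (propagate distance d=40): x=73/7 (≈10.4286) theta=13/70 (≈0.1857)
After 6 (thin lens f=-36): x=73/7 (≈10.4286) theta=599/1260 (≈0.4754)
After 7 (propagate distance d=37): x=35303/1260 (≈28.0183) theta=599/1260 (≈0.4754)
After 8 (thin lens f=41): x=35303/1260 (≈28.0183) theta=-2686/12915 (≈-0.2080)
After 9 (propagate distance d=38 (to screen)): x=1039151/51660 (≈20.1152) theta=-2686/12915 (≈-0.2080)
Rounded to 4 decimal places: x = 20.1152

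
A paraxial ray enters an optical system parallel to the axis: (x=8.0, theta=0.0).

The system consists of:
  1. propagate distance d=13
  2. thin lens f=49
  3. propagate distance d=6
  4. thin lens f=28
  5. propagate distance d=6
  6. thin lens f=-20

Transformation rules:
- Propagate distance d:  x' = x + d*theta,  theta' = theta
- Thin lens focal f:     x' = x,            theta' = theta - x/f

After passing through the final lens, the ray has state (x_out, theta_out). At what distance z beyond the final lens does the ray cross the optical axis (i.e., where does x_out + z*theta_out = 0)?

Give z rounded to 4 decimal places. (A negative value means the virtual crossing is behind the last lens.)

Answer: 24.2368

Derivation:
Initial: x=8.0000 theta=0.0000
After 1 (propagate distance d=13): x=8.0000 theta=0.0000
After 2 (thin lens f=49): x=8.0000 theta=-8/49 (≈-0.1633)
After 3 (propagate distance d=6): x=344/49 (≈7.0204) theta=-8/49 (≈-0.1633)
After 4 (thin lens f=28): x=344/49 (≈7.0204) theta=-142/343 (≈-0.4140)
After 5 (propagate distance d=6): x=1556/343 (≈4.5364) theta=-142/343 (≈-0.4140)
After 6 (thin lens f=-20): x=1556/343 (≈4.5364) theta=-321/1715 (≈-0.1872)
z_focus = -x_out/theta_out = -(1556/343)/(-321/1715) = 7780/321 ≈ 24.2368
Rounded to 4 decimal places: z = 24.2368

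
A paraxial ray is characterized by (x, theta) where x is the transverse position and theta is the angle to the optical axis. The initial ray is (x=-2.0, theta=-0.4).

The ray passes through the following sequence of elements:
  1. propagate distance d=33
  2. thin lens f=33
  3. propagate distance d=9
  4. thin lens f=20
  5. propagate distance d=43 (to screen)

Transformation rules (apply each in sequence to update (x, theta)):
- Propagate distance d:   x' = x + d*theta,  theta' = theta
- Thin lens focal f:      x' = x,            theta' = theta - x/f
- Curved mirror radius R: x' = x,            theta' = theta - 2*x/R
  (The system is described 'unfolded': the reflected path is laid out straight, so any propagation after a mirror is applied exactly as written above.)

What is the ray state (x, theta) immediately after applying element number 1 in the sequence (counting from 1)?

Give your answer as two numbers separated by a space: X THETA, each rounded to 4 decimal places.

Answer: -15.2000 -0.4000

Derivation:
Initial: x=-2.0000 theta=-0.4000
After 1 (propagate distance d=33): x=-15.2000 theta=-0.4000
Rounded to 4 decimal places: x = -15.2000, theta = -0.4000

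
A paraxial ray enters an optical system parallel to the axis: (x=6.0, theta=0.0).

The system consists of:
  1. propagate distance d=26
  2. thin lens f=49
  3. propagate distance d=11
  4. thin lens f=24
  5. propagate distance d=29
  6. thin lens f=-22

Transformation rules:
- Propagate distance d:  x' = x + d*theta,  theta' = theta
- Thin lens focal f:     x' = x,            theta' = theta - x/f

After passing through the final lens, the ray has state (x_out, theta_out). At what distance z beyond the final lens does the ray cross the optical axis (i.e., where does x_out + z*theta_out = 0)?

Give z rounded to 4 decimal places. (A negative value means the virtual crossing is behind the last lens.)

Initial: x=6.0000 theta=0.0000
After 1 (propagate distance d=26): x=6.0000 theta=0.0000
After 2 (thin lens f=49): x=6.0000 theta=-6/49 (≈-0.1224)
After 3 (propagate distance d=11): x=228/49 (≈4.6531) theta=-6/49 (≈-0.1224)
After 4 (thin lens f=24): x=228/49 (≈4.6531) theta=-31/98 (≈-0.3163)
After 5 (propagate distance d=29): x=-443/98 (≈-4.5204) theta=-31/98 (≈-0.3163)
After 6 (thin lens f=-22): x=-443/98 (≈-4.5204) theta=-1125/2156 (≈-0.5218)
z_focus = -x_out/theta_out = -(-443/98)/(-1125/2156) = -9746/1125 ≈ -8.6631
Rounded to 4 decimal places: z = -8.6631

Answer: -8.6631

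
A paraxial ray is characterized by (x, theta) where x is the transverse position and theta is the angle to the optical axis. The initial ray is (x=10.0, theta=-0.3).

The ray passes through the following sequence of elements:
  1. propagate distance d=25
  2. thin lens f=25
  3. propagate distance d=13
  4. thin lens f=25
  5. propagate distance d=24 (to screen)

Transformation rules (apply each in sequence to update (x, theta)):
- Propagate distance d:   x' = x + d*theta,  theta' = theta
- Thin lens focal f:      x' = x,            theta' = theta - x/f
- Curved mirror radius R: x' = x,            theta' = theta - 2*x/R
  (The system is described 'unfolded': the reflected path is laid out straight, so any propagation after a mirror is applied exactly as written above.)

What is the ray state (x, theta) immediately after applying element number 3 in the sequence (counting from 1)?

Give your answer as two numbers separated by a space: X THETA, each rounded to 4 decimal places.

Initial: x=10.0000 theta=-0.3000
After 1 (propagate distance d=25): x=2.5000 theta=-0.3000
After 2 (thin lens f=25): x=2.5000 theta=-0.4000
After 3 (propagate distance d=13): x=-2.7000 theta=-0.4000
Rounded to 4 decimal places: x = -2.7000, theta = -0.4000

Answer: -2.7000 -0.4000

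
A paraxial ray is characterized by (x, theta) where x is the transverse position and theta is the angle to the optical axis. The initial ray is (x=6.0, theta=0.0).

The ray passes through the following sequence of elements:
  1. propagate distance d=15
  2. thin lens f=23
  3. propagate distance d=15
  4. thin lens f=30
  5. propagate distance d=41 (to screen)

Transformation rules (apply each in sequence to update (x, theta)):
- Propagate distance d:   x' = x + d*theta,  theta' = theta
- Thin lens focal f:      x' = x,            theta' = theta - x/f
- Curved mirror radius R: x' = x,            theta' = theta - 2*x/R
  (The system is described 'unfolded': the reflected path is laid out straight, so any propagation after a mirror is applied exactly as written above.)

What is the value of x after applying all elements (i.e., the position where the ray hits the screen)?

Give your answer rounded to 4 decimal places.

Initial: x=6.0000 theta=0.0000
After 1 (propagate distance d=15): x=6.0000 theta=0.0000
After 2 (thin lens f=23): x=6.0000 theta=-6/23 (≈-0.2609)
After 3 (propagate distance d=15): x=48/23 (≈2.0870) theta=-6/23 (≈-0.2609)
After 4 (thin lens f=30): x=48/23 (≈2.0870) theta=-38/115 (≈-0.3304)
After 5 (propagate distance d=41 (to screen)): x=-1318/115 (≈-11.4609) theta=-38/115 (≈-0.3304)
Rounded to 4 decimal places: x = -11.4609

Answer: -11.4609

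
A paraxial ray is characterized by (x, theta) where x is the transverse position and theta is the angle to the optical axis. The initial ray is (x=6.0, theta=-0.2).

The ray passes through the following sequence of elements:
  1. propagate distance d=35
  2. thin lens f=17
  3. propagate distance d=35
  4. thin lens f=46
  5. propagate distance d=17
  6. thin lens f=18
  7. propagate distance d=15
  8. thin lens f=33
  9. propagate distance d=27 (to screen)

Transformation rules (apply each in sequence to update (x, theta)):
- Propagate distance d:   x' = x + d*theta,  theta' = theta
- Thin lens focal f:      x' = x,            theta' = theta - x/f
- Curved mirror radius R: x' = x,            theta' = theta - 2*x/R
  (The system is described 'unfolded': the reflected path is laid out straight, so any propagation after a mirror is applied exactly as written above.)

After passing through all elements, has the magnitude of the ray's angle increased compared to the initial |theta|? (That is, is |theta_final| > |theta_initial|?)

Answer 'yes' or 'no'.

Initial: x=6.0000 theta=-0.2000
After 1 (propagate distance d=35): x=-1.0000 theta=-0.2000
After 2 (thin lens f=17): x=-1.0000 theta=-12/85 (≈-0.1412)
After 3 (propagate distance d=35): x=-101/17 (≈-5.9412) theta=-12/85 (≈-0.1412)
After 4 (thin lens f=46): x=-101/17 (≈-5.9412) theta=-47/3910 (≈-0.0120)
After 5 (propagate distance d=17): x=-24029/3910 (≈-6.1455) theta=-47/3910 (≈-0.0120)
After 6 (thin lens f=18): x=-24029/3910 (≈-6.1455) theta=23183/70380 (≈0.3294)
After 7 (propagate distance d=15): x=-28259/23460 (≈-1.2046) theta=23183/70380 (≈0.3294)
After 8 (thin lens f=33): x=-28259/23460 (≈-1.2046) theta=2146/5865 (≈0.3659)
After 9 (propagate distance d=27 (to screen)): x=203509/23460 (≈8.6747) theta=2146/5865 (≈0.3659)
|theta_initial|=0.2000 |theta_final|=2146/5865 (≈0.3659) -> increased

Answer: yes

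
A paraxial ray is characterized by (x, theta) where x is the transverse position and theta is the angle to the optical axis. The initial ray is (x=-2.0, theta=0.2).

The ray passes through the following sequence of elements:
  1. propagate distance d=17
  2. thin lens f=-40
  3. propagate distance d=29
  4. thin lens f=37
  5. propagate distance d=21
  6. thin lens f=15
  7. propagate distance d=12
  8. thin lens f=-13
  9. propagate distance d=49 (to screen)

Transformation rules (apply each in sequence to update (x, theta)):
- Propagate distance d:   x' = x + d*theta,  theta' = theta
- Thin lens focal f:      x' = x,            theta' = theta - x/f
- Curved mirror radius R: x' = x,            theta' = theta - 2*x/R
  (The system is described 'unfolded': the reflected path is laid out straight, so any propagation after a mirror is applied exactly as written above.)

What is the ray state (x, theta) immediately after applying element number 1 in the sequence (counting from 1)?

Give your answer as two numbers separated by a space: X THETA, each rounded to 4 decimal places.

Answer: 1.4000 0.2000

Derivation:
Initial: x=-2.0000 theta=0.2000
After 1 (propagate distance d=17): x=1.4000 theta=0.2000
Rounded to 4 decimal places: x = 1.4000, theta = 0.2000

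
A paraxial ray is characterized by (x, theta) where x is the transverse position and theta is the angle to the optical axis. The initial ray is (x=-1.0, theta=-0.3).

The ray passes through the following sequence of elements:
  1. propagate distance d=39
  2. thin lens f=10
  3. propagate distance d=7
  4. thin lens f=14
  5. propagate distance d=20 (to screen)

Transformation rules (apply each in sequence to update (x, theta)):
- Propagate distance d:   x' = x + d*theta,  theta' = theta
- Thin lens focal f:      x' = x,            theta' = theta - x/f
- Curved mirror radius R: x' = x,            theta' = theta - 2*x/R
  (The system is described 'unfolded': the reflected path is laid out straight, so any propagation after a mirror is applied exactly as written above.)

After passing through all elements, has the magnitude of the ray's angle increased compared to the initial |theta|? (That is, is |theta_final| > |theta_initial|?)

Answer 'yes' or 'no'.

Answer: yes

Derivation:
Initial: x=-1.0000 theta=-0.3000
After 1 (propagate distance d=39): x=-12.7000 theta=-0.3000
After 2 (thin lens f=10): x=-12.7000 theta=0.9700
After 3 (propagate distance d=7): x=-5.9100 theta=0.9700
After 4 (thin lens f=14): x=-5.9100 theta=1949/1400 (≈1.3921)
After 5 (propagate distance d=20 (to screen)): x=15353/700 (≈21.9329) theta=1949/1400 (≈1.3921)
|theta_initial|=0.3000 |theta_final|=1949/1400 (≈1.3921) -> increased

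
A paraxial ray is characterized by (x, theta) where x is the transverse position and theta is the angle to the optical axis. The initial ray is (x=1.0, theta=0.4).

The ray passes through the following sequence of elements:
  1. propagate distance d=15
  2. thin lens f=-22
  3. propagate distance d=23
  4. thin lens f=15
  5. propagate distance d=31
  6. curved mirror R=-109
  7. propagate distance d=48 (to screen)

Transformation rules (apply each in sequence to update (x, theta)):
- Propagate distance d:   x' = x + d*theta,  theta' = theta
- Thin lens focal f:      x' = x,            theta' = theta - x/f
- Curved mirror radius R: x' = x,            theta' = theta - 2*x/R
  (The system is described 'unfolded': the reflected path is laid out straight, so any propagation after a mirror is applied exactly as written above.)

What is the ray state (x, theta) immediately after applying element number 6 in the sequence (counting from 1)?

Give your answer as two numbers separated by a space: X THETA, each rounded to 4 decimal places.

Answer: -2.8224 -0.9015

Derivation:
Initial: x=1.0000 theta=0.4000
After 1 (propagate distance d=15): x=7.0000 theta=0.4000
After 2 (thin lens f=-22): x=7.0000 theta=79/110 (≈0.7182)
After 3 (propagate distance d=23): x=2587/110 (≈23.5182) theta=79/110 (≈0.7182)
After 4 (thin lens f=15): x=2587/110 (≈23.5182) theta=-701/825 (≈-0.8497)
After 5 (propagate distance d=31): x=-4657/1650 (≈-2.8224) theta=-701/825 (≈-0.8497)
After 6 (curved mirror R=-109): x=-4657/1650 (≈-2.8224) theta=-27022/29975 (≈-0.9015)
Rounded to 4 decimal places: x = -2.8224, theta = -0.9015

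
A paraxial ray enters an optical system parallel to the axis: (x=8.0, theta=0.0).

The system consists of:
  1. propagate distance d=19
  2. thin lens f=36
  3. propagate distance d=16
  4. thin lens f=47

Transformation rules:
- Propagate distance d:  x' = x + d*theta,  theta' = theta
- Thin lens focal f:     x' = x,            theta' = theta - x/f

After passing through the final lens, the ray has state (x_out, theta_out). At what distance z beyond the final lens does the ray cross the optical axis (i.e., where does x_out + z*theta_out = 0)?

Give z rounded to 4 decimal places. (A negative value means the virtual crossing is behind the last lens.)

Answer: 14.0299

Derivation:
Initial: x=8.0000 theta=0.0000
After 1 (propagate distance d=19): x=8.0000 theta=0.0000
After 2 (thin lens f=36): x=8.0000 theta=-2/9 (≈-0.2222)
After 3 (propagate distance d=16): x=40/9 (≈4.4444) theta=-2/9 (≈-0.2222)
After 4 (thin lens f=47): x=40/9 (≈4.4444) theta=-134/423 (≈-0.3168)
z_focus = -x_out/theta_out = -(40/9)/(-134/423) = 940/67 ≈ 14.0299
Rounded to 4 decimal places: z = 14.0299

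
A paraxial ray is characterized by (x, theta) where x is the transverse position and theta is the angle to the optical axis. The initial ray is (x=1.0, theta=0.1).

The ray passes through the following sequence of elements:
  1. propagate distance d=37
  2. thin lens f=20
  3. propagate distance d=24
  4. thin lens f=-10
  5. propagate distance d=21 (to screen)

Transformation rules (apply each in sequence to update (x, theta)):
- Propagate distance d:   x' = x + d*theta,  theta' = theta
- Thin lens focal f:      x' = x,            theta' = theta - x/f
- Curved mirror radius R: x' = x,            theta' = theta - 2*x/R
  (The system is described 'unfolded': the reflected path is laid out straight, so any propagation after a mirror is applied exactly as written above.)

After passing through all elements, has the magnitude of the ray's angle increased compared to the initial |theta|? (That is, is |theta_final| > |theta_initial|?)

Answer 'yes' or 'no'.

Initial: x=1.0000 theta=0.1000
After 1 (propagate distance d=37): x=4.7000 theta=0.1000
After 2 (thin lens f=20): x=4.7000 theta=-0.1350
After 3 (propagate distance d=24): x=1.4600 theta=-0.1350
After 4 (thin lens f=-10): x=1.4600 theta=0.0110
After 5 (propagate distance d=21 (to screen)): x=1.6910 theta=0.0110
|theta_initial|=0.1000 |theta_final|=0.0110 -> not increased

Answer: no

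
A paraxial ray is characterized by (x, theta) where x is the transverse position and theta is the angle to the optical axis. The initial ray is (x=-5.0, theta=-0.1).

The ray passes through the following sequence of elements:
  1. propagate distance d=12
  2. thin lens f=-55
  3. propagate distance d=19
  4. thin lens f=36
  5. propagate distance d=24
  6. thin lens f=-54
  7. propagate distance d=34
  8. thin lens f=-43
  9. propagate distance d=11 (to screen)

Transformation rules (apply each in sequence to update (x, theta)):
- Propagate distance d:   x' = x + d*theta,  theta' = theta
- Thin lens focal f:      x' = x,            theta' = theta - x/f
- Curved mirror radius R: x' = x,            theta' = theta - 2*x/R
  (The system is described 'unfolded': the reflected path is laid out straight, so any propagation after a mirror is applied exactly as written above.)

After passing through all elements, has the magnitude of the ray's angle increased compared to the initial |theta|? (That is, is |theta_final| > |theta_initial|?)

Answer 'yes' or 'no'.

Initial: x=-5.0000 theta=-0.1000
After 1 (propagate distance d=12): x=-6.2000 theta=-0.1000
After 2 (thin lens f=-55): x=-6.2000 theta=-117/550 (≈-0.2127)
After 3 (propagate distance d=19): x=-5633/550 (≈-10.2418) theta=-117/550 (≈-0.2127)
After 4 (thin lens f=36): x=-5633/550 (≈-10.2418) theta=1421/19800 (≈0.0718)
After 5 (propagate distance d=24): x=-14057/1650 (≈-8.5194) theta=1421/19800 (≈0.0718)
After 6 (thin lens f=-54): x=-14057/1650 (≈-8.5194) theta=-613/7128 (≈-0.0860)
After 7 (propagate distance d=34): x=-1019603/89100 (≈-11.4434) theta=-613/7128 (≈-0.0860)
After 8 (thin lens f=-43): x=-1019603/89100 (≈-11.4434) theta=-2698181/7662600 (≈-0.3521)
After 9 (propagate distance d=11 (to screen)): x=-117365849/7662600 (≈-15.3167) theta=-2698181/7662600 (≈-0.3521)
|theta_initial|=0.1000 |theta_final|=2698181/7662600 (≈0.3521) -> increased

Answer: yes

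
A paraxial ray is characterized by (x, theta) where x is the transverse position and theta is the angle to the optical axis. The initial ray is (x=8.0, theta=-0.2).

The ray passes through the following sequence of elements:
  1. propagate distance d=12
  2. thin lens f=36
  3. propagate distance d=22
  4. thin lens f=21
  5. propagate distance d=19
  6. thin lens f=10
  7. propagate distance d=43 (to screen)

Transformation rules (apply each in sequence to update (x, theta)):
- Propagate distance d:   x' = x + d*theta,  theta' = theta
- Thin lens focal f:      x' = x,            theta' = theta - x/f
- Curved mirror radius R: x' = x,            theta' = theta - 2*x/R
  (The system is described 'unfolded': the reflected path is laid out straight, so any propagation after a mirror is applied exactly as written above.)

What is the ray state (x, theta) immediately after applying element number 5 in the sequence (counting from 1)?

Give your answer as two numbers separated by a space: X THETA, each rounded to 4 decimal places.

Initial: x=8.0000 theta=-0.2000
After 1 (propagate distance d=12): x=5.6000 theta=-0.2000
After 2 (thin lens f=36): x=5.6000 theta=-16/45 (≈-0.3556)
After 3 (propagate distance d=22): x=-20/9 (≈-2.2222) theta=-16/45 (≈-0.3556)
After 4 (thin lens f=21): x=-20/9 (≈-2.2222) theta=-236/945 (≈-0.2497)
After 5 (propagate distance d=19): x=-6584/945 (≈-6.9672) theta=-236/945 (≈-0.2497)
Rounded to 4 decimal places: x = -6.9672, theta = -0.2497

Answer: -6.9672 -0.2497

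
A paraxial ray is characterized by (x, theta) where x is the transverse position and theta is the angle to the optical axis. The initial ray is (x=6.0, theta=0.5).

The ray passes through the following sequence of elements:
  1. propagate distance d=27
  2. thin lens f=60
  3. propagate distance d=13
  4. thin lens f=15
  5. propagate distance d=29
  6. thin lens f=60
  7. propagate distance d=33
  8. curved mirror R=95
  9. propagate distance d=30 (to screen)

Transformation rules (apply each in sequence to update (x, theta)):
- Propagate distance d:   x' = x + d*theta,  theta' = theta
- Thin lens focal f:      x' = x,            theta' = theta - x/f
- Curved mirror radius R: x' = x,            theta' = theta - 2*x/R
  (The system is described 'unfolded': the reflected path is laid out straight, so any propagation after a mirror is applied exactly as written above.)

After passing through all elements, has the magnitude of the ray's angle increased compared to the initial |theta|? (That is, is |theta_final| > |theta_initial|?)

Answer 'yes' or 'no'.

Initial: x=6.0000 theta=0.5000
After 1 (propagate distance d=27): x=19.5000 theta=0.5000
After 2 (thin lens f=60): x=19.5000 theta=0.1750
After 3 (propagate distance d=13): x=21.7750 theta=0.1750
After 4 (thin lens f=15): x=21.7750 theta=-383/300 (≈-1.2767)
After 5 (propagate distance d=29): x=-9149/600 (≈-15.2483) theta=-383/300 (≈-1.2767)
After 6 (thin lens f=60): x=-9149/600 (≈-15.2483) theta=-36811/36000 (≈-1.0225)
After 7 (propagate distance d=33): x=-195967/4000 (≈-48.9918) theta=-36811/36000 (≈-1.0225)
After 8 (curved mirror R=95): x=-195967/4000 (≈-48.9918) theta=30361/3420000 (≈0.0089)
After 9 (propagate distance d=30 (to screen)): x=-11109397/228000 (≈-48.7254) theta=30361/3420000 (≈0.0089)
|theta_initial|=0.5000 |theta_final|=30361/3420000 (≈0.0089) -> not increased

Answer: no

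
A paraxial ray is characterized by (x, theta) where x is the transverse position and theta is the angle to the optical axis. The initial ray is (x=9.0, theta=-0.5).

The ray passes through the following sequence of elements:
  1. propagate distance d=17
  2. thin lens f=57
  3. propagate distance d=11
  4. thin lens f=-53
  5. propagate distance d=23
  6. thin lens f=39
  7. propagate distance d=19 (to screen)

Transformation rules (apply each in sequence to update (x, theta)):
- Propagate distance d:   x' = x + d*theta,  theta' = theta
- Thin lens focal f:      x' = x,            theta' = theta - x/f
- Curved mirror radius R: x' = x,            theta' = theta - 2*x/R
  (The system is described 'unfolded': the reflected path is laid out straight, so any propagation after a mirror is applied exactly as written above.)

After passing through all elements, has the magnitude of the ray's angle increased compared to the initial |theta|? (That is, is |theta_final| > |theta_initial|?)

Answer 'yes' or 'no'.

Initial: x=9.0000 theta=-0.5000
After 1 (propagate distance d=17): x=0.5000 theta=-0.5000
After 2 (thin lens f=57): x=0.5000 theta=-29/57 (≈-0.5088)
After 3 (propagate distance d=11): x=-581/114 (≈-5.0965) theta=-29/57 (≈-0.5088)
After 4 (thin lens f=-53): x=-581/114 (≈-5.0965) theta=-3655/6042 (≈-0.6049)
After 5 (propagate distance d=23): x=-19143/1007 (≈-19.0099) theta=-3655/6042 (≈-0.6049)
After 6 (thin lens f=39): x=-19143/1007 (≈-19.0099) theta=-9229/78546 (≈-0.1175)
After 7 (propagate distance d=19 (to screen)): x=-1668505/78546 (≈-21.2424) theta=-9229/78546 (≈-0.1175)
|theta_initial|=0.5000 |theta_final|=9229/78546 (≈0.1175) -> not increased

Answer: no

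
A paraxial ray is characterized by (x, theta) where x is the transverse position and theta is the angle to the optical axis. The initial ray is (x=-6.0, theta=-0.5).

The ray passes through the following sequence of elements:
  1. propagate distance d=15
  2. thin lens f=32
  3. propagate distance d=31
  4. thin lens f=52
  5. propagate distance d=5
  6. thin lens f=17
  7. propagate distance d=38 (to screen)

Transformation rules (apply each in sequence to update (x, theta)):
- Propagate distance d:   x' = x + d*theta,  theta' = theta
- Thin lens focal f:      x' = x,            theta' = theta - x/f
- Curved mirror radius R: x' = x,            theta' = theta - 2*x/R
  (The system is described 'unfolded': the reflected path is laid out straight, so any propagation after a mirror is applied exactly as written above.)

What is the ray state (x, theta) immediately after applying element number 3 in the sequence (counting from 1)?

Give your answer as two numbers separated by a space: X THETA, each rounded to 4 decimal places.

Initial: x=-6.0000 theta=-0.5000
After 1 (propagate distance d=15): x=-13.5000 theta=-0.5000
After 2 (thin lens f=32): x=-13.5000 theta=-5/64 (≈-0.0781)
After 3 (propagate distance d=31): x=-1019/64 (≈-15.9219) theta=-5/64 (≈-0.0781)
Rounded to 4 decimal places: x = -15.9219, theta = -0.0781

Answer: -15.9219 -0.0781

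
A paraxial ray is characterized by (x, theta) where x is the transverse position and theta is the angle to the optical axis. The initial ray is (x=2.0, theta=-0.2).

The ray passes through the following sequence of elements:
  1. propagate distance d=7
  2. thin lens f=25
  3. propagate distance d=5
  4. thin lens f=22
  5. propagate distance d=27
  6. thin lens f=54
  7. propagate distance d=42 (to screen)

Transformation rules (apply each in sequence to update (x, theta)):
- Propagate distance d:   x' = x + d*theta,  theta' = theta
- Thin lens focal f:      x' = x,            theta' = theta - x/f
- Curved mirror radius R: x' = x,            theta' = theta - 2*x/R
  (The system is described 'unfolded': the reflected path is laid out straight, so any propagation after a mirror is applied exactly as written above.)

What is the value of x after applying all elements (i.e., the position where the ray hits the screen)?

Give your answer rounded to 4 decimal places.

Initial: x=2.0000 theta=-0.2000
After 1 (propagate distance d=7): x=0.6000 theta=-0.2000
After 2 (thin lens f=25): x=0.6000 theta=-0.2240
After 3 (propagate distance d=5): x=-0.5200 theta=-0.2240
After 4 (thin lens f=22): x=-0.5200 theta=-551/2750 (≈-0.2004)
After 5 (propagate distance d=27): x=-16307/2750 (≈-5.9298) theta=-551/2750 (≈-0.2004)
After 6 (thin lens f=54): x=-16307/2750 (≈-5.9298) theta=-13447/148500 (≈-0.0906)
After 7 (propagate distance d=42 (to screen)): x=-120446/12375 (≈-9.7330) theta=-13447/148500 (≈-0.0906)
Rounded to 4 decimal places: x = -9.7330

Answer: -9.7330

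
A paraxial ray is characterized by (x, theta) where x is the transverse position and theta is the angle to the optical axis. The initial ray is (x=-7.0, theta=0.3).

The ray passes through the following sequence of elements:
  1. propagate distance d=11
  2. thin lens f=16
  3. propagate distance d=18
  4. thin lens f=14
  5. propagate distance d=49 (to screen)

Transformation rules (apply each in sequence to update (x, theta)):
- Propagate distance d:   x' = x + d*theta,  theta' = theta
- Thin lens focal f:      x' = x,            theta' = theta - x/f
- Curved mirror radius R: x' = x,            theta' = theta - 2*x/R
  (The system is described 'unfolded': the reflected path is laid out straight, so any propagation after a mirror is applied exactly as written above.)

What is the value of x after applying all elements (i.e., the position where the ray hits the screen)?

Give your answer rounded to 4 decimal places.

Answer: 11.3750

Derivation:
Initial: x=-7.0000 theta=0.3000
After 1 (propagate distance d=11): x=-3.7000 theta=0.3000
After 2 (thin lens f=16): x=-3.7000 theta=17/32 (≈0.5313)
After 3 (propagate distance d=18): x=5.8625 theta=17/32 (≈0.5313)
After 4 (thin lens f=14): x=5.8625 theta=0.1125
After 5 (propagate distance d=49 (to screen)): x=11.3750 theta=0.1125
Rounded to 4 decimal places: x = 11.3750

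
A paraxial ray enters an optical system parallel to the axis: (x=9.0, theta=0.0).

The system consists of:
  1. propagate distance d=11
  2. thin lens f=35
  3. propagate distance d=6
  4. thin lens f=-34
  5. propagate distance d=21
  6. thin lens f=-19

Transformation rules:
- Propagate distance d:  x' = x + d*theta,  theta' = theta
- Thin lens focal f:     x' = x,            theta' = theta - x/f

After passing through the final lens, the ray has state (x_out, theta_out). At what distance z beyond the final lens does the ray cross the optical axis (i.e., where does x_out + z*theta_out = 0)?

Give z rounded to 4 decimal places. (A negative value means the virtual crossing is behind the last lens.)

Answer: -21.2964

Derivation:
Initial: x=9.0000 theta=0.0000
After 1 (propagate distance d=11): x=9.0000 theta=0.0000
After 2 (thin lens f=35): x=9.0000 theta=-9/35 (≈-0.2571)
After 3 (propagate distance d=6): x=261/35 (≈7.4571) theta=-9/35 (≈-0.2571)
After 4 (thin lens f=-34): x=261/35 (≈7.4571) theta=-9/238 (≈-0.0378)
After 5 (propagate distance d=21): x=7929/1190 (≈6.6630) theta=-9/238 (≈-0.0378)
After 6 (thin lens f=-19): x=7929/1190 (≈6.6630) theta=3537/11305 (≈0.3129)
z_focus = -x_out/theta_out = -(7929/1190)/(3537/11305) = -16739/786 ≈ -21.2964
Rounded to 4 decimal places: z = -21.2964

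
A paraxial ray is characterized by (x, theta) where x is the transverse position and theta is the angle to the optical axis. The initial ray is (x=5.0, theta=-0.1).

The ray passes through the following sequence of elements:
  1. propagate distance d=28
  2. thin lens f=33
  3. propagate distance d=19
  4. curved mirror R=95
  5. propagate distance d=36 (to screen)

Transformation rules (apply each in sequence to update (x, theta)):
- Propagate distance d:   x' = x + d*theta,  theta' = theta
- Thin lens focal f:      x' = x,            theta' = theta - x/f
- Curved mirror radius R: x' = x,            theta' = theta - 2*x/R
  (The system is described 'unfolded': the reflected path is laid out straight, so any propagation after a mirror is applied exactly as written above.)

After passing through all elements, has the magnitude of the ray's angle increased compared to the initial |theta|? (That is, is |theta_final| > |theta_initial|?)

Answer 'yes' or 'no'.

Answer: yes

Derivation:
Initial: x=5.0000 theta=-0.1000
After 1 (propagate distance d=28): x=2.2000 theta=-0.1000
After 2 (thin lens f=33): x=2.2000 theta=-1/6 (≈-0.1667)
After 3 (propagate distance d=19): x=-29/30 (≈-0.9667) theta=-1/6 (≈-0.1667)
After 4 (curved mirror R=95): x=-29/30 (≈-0.9667) theta=-139/950 (≈-0.1463)
After 5 (propagate distance d=36 (to screen)): x=-17767/2850 (≈-6.2340) theta=-139/950 (≈-0.1463)
|theta_initial|=0.1000 |theta_final|=139/950 (≈0.1463) -> increased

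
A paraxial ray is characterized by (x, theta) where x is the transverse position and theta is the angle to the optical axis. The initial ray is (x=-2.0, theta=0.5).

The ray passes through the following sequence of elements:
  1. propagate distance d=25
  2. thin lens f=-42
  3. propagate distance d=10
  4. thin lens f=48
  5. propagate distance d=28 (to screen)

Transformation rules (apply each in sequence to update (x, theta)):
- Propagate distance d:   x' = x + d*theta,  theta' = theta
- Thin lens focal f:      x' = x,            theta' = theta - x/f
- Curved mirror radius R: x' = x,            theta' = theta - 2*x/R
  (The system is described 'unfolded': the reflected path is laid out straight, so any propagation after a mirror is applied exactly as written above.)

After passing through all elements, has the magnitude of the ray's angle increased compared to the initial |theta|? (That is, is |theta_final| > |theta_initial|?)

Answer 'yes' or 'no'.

Initial: x=-2.0000 theta=0.5000
After 1 (propagate distance d=25): x=10.5000 theta=0.5000
After 2 (thin lens f=-42): x=10.5000 theta=0.7500
After 3 (propagate distance d=10): x=18.0000 theta=0.7500
After 4 (thin lens f=48): x=18.0000 theta=0.3750
After 5 (propagate distance d=28 (to screen)): x=28.5000 theta=0.3750
|theta_initial|=0.5000 |theta_final|=0.3750 -> not increased

Answer: no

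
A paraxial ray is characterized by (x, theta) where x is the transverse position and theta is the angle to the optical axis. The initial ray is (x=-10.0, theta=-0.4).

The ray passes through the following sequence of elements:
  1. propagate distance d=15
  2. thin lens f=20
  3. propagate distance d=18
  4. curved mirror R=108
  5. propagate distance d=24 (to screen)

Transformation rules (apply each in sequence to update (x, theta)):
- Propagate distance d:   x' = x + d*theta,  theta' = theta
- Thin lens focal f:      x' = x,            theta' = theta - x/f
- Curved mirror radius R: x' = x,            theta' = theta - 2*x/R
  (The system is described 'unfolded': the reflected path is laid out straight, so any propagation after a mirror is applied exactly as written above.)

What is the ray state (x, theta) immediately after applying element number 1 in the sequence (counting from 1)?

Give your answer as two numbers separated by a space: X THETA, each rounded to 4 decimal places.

Answer: -16.0000 -0.4000

Derivation:
Initial: x=-10.0000 theta=-0.4000
After 1 (propagate distance d=15): x=-16.0000 theta=-0.4000
Rounded to 4 decimal places: x = -16.0000, theta = -0.4000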